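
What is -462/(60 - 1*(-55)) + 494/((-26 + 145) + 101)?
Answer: -4483/2530 ≈ -1.7719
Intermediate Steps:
-462/(60 - 1*(-55)) + 494/((-26 + 145) + 101) = -462/(60 + 55) + 494/(119 + 101) = -462/115 + 494/220 = -462*1/115 + 494*(1/220) = -462/115 + 247/110 = -4483/2530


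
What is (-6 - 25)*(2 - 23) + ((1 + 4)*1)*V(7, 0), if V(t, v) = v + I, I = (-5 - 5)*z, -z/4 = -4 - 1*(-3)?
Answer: 451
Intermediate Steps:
z = 4 (z = -4*(-4 - 1*(-3)) = -4*(-4 + 3) = -4*(-1) = 4)
I = -40 (I = (-5 - 5)*4 = -10*4 = -40)
V(t, v) = -40 + v (V(t, v) = v - 40 = -40 + v)
(-6 - 25)*(2 - 23) + ((1 + 4)*1)*V(7, 0) = (-6 - 25)*(2 - 23) + ((1 + 4)*1)*(-40 + 0) = -31*(-21) + (5*1)*(-40) = 651 + 5*(-40) = 651 - 200 = 451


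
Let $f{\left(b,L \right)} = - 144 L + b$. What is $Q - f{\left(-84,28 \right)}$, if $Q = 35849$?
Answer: $39965$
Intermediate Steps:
$f{\left(b,L \right)} = b - 144 L$
$Q - f{\left(-84,28 \right)} = 35849 - \left(-84 - 4032\right) = 35849 - -4116 = 35849 + 4116 = 39965$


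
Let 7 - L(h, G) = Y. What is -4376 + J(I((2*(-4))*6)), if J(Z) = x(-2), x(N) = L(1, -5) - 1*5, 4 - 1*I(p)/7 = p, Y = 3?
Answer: -4377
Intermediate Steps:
L(h, G) = 4 (L(h, G) = 7 - 1*3 = 7 - 3 = 4)
I(p) = 28 - 7*p
x(N) = -1 (x(N) = 4 - 1*5 = 4 - 5 = -1)
J(Z) = -1
-4376 + J(I((2*(-4))*6)) = -4376 - 1 = -4377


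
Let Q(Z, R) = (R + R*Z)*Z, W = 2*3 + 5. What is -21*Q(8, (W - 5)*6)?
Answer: -54432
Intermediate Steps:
W = 11 (W = 6 + 5 = 11)
Q(Z, R) = Z*(R + R*Z)
-21*Q(8, (W - 5)*6) = -21*(11 - 5)*6*8*(1 + 8) = -21*6*6*8*9 = -756*8*9 = -21*2592 = -54432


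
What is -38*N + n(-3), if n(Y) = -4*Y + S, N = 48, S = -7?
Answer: -1819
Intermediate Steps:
n(Y) = -7 - 4*Y (n(Y) = -4*Y - 7 = -7 - 4*Y)
-38*N + n(-3) = -38*48 + (-7 - 4*(-3)) = -1824 + (-7 + 12) = -1824 + 5 = -1819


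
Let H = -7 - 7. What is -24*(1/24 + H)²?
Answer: -112225/24 ≈ -4676.0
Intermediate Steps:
H = -14
-24*(1/24 + H)² = -24*(1/24 - 14)² = -24*(-335/24)² = -24*112225/576 = -112225/24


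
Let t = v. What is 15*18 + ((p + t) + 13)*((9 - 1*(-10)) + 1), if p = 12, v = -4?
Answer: 690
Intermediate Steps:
t = -4
15*18 + ((p + t) + 13)*((9 - 1*(-10)) + 1) = 15*18 + ((12 - 4) + 13)*((9 - 1*(-10)) + 1) = 270 + (8 + 13)*((9 + 10) + 1) = 270 + 21*(19 + 1) = 270 + 21*20 = 270 + 420 = 690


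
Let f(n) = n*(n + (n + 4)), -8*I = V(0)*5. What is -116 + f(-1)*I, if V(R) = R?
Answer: -116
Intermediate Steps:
I = 0 (I = -0*5 = -1/8*0 = 0)
f(n) = n*(4 + 2*n) (f(n) = n*(n + (4 + n)) = n*(4 + 2*n))
-116 + f(-1)*I = -116 + (2*(-1)*(2 - 1))*0 = -116 + (2*(-1)*1)*0 = -116 - 2*0 = -116 + 0 = -116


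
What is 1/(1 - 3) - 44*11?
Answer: -969/2 ≈ -484.50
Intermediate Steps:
1/(1 - 3) - 44*11 = 1/(-2) - 484 = -½ - 484 = -969/2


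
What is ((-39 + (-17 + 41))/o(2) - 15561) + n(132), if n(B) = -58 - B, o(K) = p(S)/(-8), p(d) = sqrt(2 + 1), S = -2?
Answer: -15751 + 40*sqrt(3) ≈ -15682.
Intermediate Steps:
p(d) = sqrt(3)
o(K) = -sqrt(3)/8 (o(K) = sqrt(3)/(-8) = sqrt(3)*(-1/8) = -sqrt(3)/8)
((-39 + (-17 + 41))/o(2) - 15561) + n(132) = ((-39 + (-17 + 41))/((-sqrt(3)/8)) - 15561) + (-58 - 1*132) = ((-8*sqrt(3)/3)*(-39 + 24) - 15561) + (-58 - 132) = (-8*sqrt(3)/3*(-15) - 15561) - 190 = (40*sqrt(3) - 15561) - 190 = (-15561 + 40*sqrt(3)) - 190 = -15751 + 40*sqrt(3)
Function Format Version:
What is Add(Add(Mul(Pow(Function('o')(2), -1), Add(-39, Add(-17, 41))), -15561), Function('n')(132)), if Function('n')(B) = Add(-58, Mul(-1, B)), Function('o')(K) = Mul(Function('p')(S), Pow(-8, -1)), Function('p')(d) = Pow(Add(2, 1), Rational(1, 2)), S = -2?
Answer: Add(-15751, Mul(40, Pow(3, Rational(1, 2)))) ≈ -15682.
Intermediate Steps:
Function('p')(d) = Pow(3, Rational(1, 2))
Function('o')(K) = Mul(Rational(-1, 8), Pow(3, Rational(1, 2))) (Function('o')(K) = Mul(Pow(3, Rational(1, 2)), Pow(-8, -1)) = Mul(Pow(3, Rational(1, 2)), Rational(-1, 8)) = Mul(Rational(-1, 8), Pow(3, Rational(1, 2))))
Add(Add(Mul(Pow(Function('o')(2), -1), Add(-39, Add(-17, 41))), -15561), Function('n')(132)) = Add(Add(Mul(Pow(Mul(Rational(-1, 8), Pow(3, Rational(1, 2))), -1), Add(-39, Add(-17, 41))), -15561), Add(-58, Mul(-1, 132))) = Add(Add(Mul(Mul(Rational(-8, 3), Pow(3, Rational(1, 2))), Add(-39, 24)), -15561), Add(-58, -132)) = Add(Add(Mul(Mul(Rational(-8, 3), Pow(3, Rational(1, 2))), -15), -15561), -190) = Add(Add(Mul(40, Pow(3, Rational(1, 2))), -15561), -190) = Add(Add(-15561, Mul(40, Pow(3, Rational(1, 2)))), -190) = Add(-15751, Mul(40, Pow(3, Rational(1, 2))))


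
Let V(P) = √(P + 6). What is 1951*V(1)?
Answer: 1951*√7 ≈ 5161.9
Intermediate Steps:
V(P) = √(6 + P)
1951*V(1) = 1951*√(6 + 1) = 1951*√7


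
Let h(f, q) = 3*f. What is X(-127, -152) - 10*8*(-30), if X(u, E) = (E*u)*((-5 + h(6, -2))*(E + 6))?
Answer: -36636592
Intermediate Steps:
X(u, E) = E*u*(78 + 13*E) (X(u, E) = (E*u)*((-5 + 3*6)*(E + 6)) = (E*u)*((-5 + 18)*(6 + E)) = (E*u)*(13*(6 + E)) = (E*u)*(78 + 13*E) = E*u*(78 + 13*E))
X(-127, -152) - 10*8*(-30) = 13*(-152)*(-127)*(6 - 152) - 10*8*(-30) = 13*(-152)*(-127)*(-146) - 80*(-30) = -36638992 - 1*(-2400) = -36638992 + 2400 = -36636592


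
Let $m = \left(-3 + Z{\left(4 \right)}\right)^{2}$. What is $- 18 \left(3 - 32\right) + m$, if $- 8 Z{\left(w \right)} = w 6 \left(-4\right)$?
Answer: $603$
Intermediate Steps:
$Z{\left(w \right)} = 3 w$ ($Z{\left(w \right)} = - \frac{w 6 \left(-4\right)}{8} = - \frac{6 w \left(-4\right)}{8} = - \frac{\left(-24\right) w}{8} = 3 w$)
$m = 81$ ($m = \left(-3 + 3 \cdot 4\right)^{2} = \left(-3 + 12\right)^{2} = 9^{2} = 81$)
$- 18 \left(3 - 32\right) + m = - 18 \left(3 - 32\right) + 81 = \left(-18\right) \left(-29\right) + 81 = 522 + 81 = 603$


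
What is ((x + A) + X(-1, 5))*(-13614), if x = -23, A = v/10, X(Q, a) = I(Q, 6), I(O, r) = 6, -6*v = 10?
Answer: 233707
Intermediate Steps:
v = -5/3 (v = -1/6*10 = -5/3 ≈ -1.6667)
X(Q, a) = 6
A = -1/6 (A = -5/3/10 = -5/3*1/10 = -1/6 ≈ -0.16667)
((x + A) + X(-1, 5))*(-13614) = ((-23 - 1/6) + 6)*(-13614) = (-139/6 + 6)*(-13614) = -103/6*(-13614) = 233707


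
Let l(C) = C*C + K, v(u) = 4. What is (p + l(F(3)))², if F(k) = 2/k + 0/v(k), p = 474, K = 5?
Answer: 18619225/81 ≈ 2.2987e+5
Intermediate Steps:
F(k) = 2/k (F(k) = 2/k + 0/4 = 2/k + 0*(¼) = 2/k + 0 = 2/k)
l(C) = 5 + C² (l(C) = C*C + 5 = C² + 5 = 5 + C²)
(p + l(F(3)))² = (474 + (5 + (2/3)²))² = (474 + (5 + (2*(⅓))²))² = (474 + (5 + (⅔)²))² = (474 + (5 + 4/9))² = (474 + 49/9)² = (4315/9)² = 18619225/81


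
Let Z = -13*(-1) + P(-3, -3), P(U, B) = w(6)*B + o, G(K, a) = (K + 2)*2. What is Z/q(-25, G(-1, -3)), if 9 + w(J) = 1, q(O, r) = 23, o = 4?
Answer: 41/23 ≈ 1.7826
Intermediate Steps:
G(K, a) = 4 + 2*K (G(K, a) = (2 + K)*2 = 4 + 2*K)
w(J) = -8 (w(J) = -9 + 1 = -8)
P(U, B) = 4 - 8*B (P(U, B) = -8*B + 4 = 4 - 8*B)
Z = 41 (Z = -13*(-1) + (4 - 8*(-3)) = 13 + (4 + 24) = 13 + 28 = 41)
Z/q(-25, G(-1, -3)) = 41/23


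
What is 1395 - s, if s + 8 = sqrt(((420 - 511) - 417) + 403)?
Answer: 1403 - I*sqrt(105) ≈ 1403.0 - 10.247*I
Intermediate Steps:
s = -8 + I*sqrt(105) (s = -8 + sqrt(((420 - 511) - 417) + 403) = -8 + sqrt((-91 - 417) + 403) = -8 + sqrt(-508 + 403) = -8 + sqrt(-105) = -8 + I*sqrt(105) ≈ -8.0 + 10.247*I)
1395 - s = 1395 - (-8 + I*sqrt(105)) = 1395 + (8 - I*sqrt(105)) = 1403 - I*sqrt(105)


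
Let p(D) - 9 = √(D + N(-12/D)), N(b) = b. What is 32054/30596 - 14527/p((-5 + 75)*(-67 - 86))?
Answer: -3261478948799/294669051034 + 29054*I*√8531116545/19261933 ≈ -11.068 + 139.32*I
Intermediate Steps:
p(D) = 9 + √(D - 12/D)
32054/30596 - 14527/p((-5 + 75)*(-67 - 86)) = 32054/30596 - 14527/(9 + √((-5 + 75)*(-67 - 86) - 12*1/((-67 - 86)*(-5 + 75)))) = 32054*(1/30596) - 14527/(9 + √(70*(-153) - 12/(70*(-153)))) = 16027/15298 - 14527/(9 + √(-10710 - 12/(-10710))) = 16027/15298 - 14527/(9 + √(-10710 - 12*(-1/10710))) = 16027/15298 - 14527/(9 + √(-10710 + 2/1785)) = 16027/15298 - 14527/(9 + √(-19117348/1785)) = 16027/15298 - 14527/(9 + 2*I*√8531116545/1785)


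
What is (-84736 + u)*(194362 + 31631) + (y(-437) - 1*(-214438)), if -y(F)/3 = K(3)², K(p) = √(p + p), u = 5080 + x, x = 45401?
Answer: -7741175795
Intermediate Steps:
u = 50481 (u = 5080 + 45401 = 50481)
K(p) = √2*√p (K(p) = √(2*p) = √2*√p)
y(F) = -18 (y(F) = -3*(√2*√3)² = -3*(√6)² = -3*6 = -18)
(-84736 + u)*(194362 + 31631) + (y(-437) - 1*(-214438)) = (-84736 + 50481)*(194362 + 31631) + (-18 - 1*(-214438)) = -34255*225993 + (-18 + 214438) = -7741390215 + 214420 = -7741175795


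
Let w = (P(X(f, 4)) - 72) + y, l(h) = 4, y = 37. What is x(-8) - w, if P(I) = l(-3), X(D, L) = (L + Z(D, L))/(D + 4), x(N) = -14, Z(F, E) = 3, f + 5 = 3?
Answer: 17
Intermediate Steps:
f = -2 (f = -5 + 3 = -2)
X(D, L) = (3 + L)/(4 + D) (X(D, L) = (L + 3)/(D + 4) = (3 + L)/(4 + D))
P(I) = 4
w = -31 (w = (4 - 72) + 37 = -68 + 37 = -31)
x(-8) - w = -14 - 1*(-31) = -14 + 31 = 17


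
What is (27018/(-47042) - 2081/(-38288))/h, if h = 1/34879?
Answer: -16333326152689/900572048 ≈ -18137.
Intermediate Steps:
h = 1/34879 ≈ 2.8671e-5
(27018/(-47042) - 2081/(-38288))/h = (27018/(-47042) - 2081/(-38288))/(1/34879) = (27018*(-1/47042) - 2081*(-1/38288))*34879 = (-13509/23521 + 2081/38288)*34879 = -468285391/900572048*34879 = -16333326152689/900572048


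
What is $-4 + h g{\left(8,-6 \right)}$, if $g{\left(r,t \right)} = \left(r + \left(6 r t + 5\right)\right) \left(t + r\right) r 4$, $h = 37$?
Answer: $-651204$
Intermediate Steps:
$g{\left(r,t \right)} = 4 r \left(r + t\right) \left(5 + r + 6 r t\right)$ ($g{\left(r,t \right)} = \left(r + \left(6 r t + 5\right)\right) \left(r + t\right) r 4 = \left(r + \left(5 + 6 r t\right)\right) \left(r + t\right) r 4 = \left(5 + r + 6 r t\right) \left(r + t\right) r 4 = \left(r + t\right) \left(5 + r + 6 r t\right) r 4 = r \left(r + t\right) \left(5 + r + 6 r t\right) 4 = 4 r \left(r + t\right) \left(5 + r + 6 r t\right)$)
$-4 + h g{\left(8,-6 \right)} = -4 + 37 \cdot 4 \cdot 8 \left(8^{2} + 5 \cdot 8 + 5 \left(-6\right) + 8 \left(-6\right) + 6 \cdot 8 \left(-6\right)^{2} + 6 \left(-6\right) 8^{2}\right) = -4 + 37 \cdot 4 \cdot 8 \left(64 + 40 - 30 - 48 + 6 \cdot 8 \cdot 36 + 6 \left(-6\right) 64\right) = -4 + 37 \cdot 4 \cdot 8 \left(64 + 40 - 30 - 48 + 1728 - 2304\right) = -4 + 37 \cdot 4 \cdot 8 \left(-550\right) = -4 + 37 \left(-17600\right) = -4 - 651200 = -651204$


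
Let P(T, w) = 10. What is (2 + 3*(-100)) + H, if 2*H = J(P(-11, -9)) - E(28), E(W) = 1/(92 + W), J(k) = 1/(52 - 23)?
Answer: -2073989/6960 ≈ -297.99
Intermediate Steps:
J(k) = 1/29
H = 91/6960 (H = (1/29 - 1/(92 + 28))/2 = (1/29 - 1/120)/2 = (½)*(91/3480) = 91/6960 ≈ 0.013075)
(2 + 3*(-100)) + H = (2 + 3*(-100)) + 91/6960 = (2 - 300) + 91/6960 = -298 + 91/6960 = -2073989/6960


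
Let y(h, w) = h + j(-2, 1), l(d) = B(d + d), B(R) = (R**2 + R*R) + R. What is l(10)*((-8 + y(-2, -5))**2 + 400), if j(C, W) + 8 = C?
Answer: 656000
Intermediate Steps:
B(R) = R + 2*R**2 (B(R) = (R**2 + R**2) + R = 2*R**2 + R = R + 2*R**2)
j(C, W) = -8 + C
l(d) = 2*d*(1 + 4*d) (l(d) = (d + d)*(1 + 2*(d + d)) = (2*d)*(1 + 2*(2*d)) = (2*d)*(1 + 4*d) = 2*d*(1 + 4*d))
y(h, w) = -10 + h (y(h, w) = h + (-8 - 2) = h - 10 = -10 + h)
l(10)*((-8 + y(-2, -5))**2 + 400) = (2*10*(1 + 4*10))*((-8 + (-10 - 2))**2 + 400) = (2*10*(1 + 40))*((-8 - 12)**2 + 400) = (2*10*41)*((-20)**2 + 400) = 820*(400 + 400) = 820*800 = 656000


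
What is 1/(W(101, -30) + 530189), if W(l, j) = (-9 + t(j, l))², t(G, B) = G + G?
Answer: 1/534950 ≈ 1.8693e-6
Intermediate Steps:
t(G, B) = 2*G
W(l, j) = (-9 + 2*j)²
1/(W(101, -30) + 530189) = 1/((-9 + 2*(-30))² + 530189) = 1/((-9 - 60)² + 530189) = 1/((-69)² + 530189) = 1/(4761 + 530189) = 1/534950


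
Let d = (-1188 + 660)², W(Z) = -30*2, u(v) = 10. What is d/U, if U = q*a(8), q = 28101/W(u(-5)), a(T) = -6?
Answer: 929280/9367 ≈ 99.208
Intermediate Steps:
W(Z) = -60
q = -9367/20 (q = 28101/(-60) = 28101*(-1/60) = -9367/20 ≈ -468.35)
U = 28101/10 (U = -9367/20*(-6) = 28101/10 ≈ 2810.1)
d = 278784 (d = (-528)² = 278784)
d/U = 278784/(28101/10) = 278784*(10/28101) = 929280/9367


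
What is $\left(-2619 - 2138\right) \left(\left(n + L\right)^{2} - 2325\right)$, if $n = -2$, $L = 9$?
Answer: $10826932$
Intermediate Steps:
$\left(-2619 - 2138\right) \left(\left(n + L\right)^{2} - 2325\right) = \left(-2619 - 2138\right) \left(\left(-2 + 9\right)^{2} - 2325\right) = - 4757 \left(7^{2} - 2325\right) = - 4757 \left(49 - 2325\right) = \left(-4757\right) \left(-2276\right) = 10826932$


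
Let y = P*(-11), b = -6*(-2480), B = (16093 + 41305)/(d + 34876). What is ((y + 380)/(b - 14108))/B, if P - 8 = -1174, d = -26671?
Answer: 54177615/22155628 ≈ 2.4453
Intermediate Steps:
P = -1166 (P = 8 - 1174 = -1166)
B = 57398/8205 (B = (16093 + 41305)/(-26671 + 34876) = 57398/8205 ≈ 6.9955)
b = 14880
y = 12826 (y = -1166*(-11) = 12826)
((y + 380)/(b - 14108))/B = ((12826 + 380)/(14880 - 14108))/(57398/8205) = (13206/772)*(8205/57398) = (13206*(1/772))*(8205/57398) = (6603/386)*(8205/57398) = 54177615/22155628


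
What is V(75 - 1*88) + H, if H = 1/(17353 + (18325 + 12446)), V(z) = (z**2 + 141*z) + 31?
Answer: -78586491/48124 ≈ -1633.0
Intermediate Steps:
V(z) = 31 + z**2 + 141*z
H = 1/48124 (H = 1/(17353 + 30771) = 1/48124 ≈ 2.0780e-5)
V(75 - 1*88) + H = (31 + (75 - 1*88)**2 + 141*(75 - 1*88)) + 1/48124 = (31 + (75 - 88)**2 + 141*(75 - 88)) + 1/48124 = (31 + (-13)**2 + 141*(-13)) + 1/48124 = (31 + 169 - 1833) + 1/48124 = -1633 + 1/48124 = -78586491/48124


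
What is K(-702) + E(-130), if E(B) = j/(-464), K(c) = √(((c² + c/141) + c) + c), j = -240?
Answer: 15/29 + 3*√120610178/47 ≈ 701.51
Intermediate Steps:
K(c) = √(c² + 283*c/141) (K(c) = √(((c² + c/141) + c) + c) = √((c² + 142*c/141) + c) = √(c² + 283*c/141))
E(B) = 15/29 (E(B) = -240/(-464) = -240*(-1/464) = 15/29)
K(-702) + E(-130) = √141*√(-702*(283 + 141*(-702)))/141 + 15/29 = √141*√(-702*(283 - 98982))/141 + 15/29 = √141*√(-702*(-98699))/141 + 15/29 = √141*√69286698/141 + 15/29 = √141*(3*√7698522)/141 + 15/29 = 3*√120610178/47 + 15/29 = 15/29 + 3*√120610178/47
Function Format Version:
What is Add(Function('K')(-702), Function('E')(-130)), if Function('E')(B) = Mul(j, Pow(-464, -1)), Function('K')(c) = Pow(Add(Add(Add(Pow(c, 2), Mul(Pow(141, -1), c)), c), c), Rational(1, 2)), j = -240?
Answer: Add(Rational(15, 29), Mul(Rational(3, 47), Pow(120610178, Rational(1, 2)))) ≈ 701.51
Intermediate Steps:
Function('K')(c) = Pow(Add(Pow(c, 2), Mul(Rational(283, 141), c)), Rational(1, 2)) (Function('K')(c) = Pow(Add(Add(Add(Pow(c, 2), Mul(Rational(1, 141), c)), c), c), Rational(1, 2)) = Pow(Add(Add(Pow(c, 2), Mul(Rational(142, 141), c)), c), Rational(1, 2)) = Pow(Add(Pow(c, 2), Mul(Rational(283, 141), c)), Rational(1, 2)))
Function('E')(B) = Rational(15, 29) (Function('E')(B) = Mul(-240, Pow(-464, -1)) = Mul(-240, Rational(-1, 464)) = Rational(15, 29))
Add(Function('K')(-702), Function('E')(-130)) = Add(Mul(Rational(1, 141), Pow(141, Rational(1, 2)), Pow(Mul(-702, Add(283, Mul(141, -702))), Rational(1, 2))), Rational(15, 29)) = Add(Mul(Rational(1, 141), Pow(141, Rational(1, 2)), Pow(Mul(-702, Add(283, -98982)), Rational(1, 2))), Rational(15, 29)) = Add(Mul(Rational(1, 141), Pow(141, Rational(1, 2)), Pow(Mul(-702, -98699), Rational(1, 2))), Rational(15, 29)) = Add(Mul(Rational(1, 141), Pow(141, Rational(1, 2)), Pow(69286698, Rational(1, 2))), Rational(15, 29)) = Add(Mul(Rational(1, 141), Pow(141, Rational(1, 2)), Mul(3, Pow(7698522, Rational(1, 2)))), Rational(15, 29)) = Add(Mul(Rational(3, 47), Pow(120610178, Rational(1, 2))), Rational(15, 29)) = Add(Rational(15, 29), Mul(Rational(3, 47), Pow(120610178, Rational(1, 2))))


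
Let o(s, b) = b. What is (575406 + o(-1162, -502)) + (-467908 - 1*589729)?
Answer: -482733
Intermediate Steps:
(575406 + o(-1162, -502)) + (-467908 - 1*589729) = (575406 - 502) + (-467908 - 1*589729) = 574904 + (-467908 - 589729) = 574904 - 1057637 = -482733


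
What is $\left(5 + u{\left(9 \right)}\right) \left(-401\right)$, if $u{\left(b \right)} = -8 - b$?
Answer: $4812$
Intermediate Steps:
$\left(5 + u{\left(9 \right)}\right) \left(-401\right) = \left(5 - 17\right) \left(-401\right) = \left(-12\right) \left(-401\right) = 4812$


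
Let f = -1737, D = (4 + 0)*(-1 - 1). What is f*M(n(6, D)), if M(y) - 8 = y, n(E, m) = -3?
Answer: -8685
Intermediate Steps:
D = -8 (D = 4*(-2) = -8)
M(y) = 8 + y
f*M(n(6, D)) = -1737*(8 - 3) = -1737*5 = -8685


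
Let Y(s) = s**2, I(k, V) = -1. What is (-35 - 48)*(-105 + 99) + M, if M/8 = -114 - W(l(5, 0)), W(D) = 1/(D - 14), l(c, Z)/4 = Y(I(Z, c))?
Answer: -2066/5 ≈ -413.20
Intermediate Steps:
l(c, Z) = 4 (l(c, Z) = 4*(-1)**2 = 4*1 = 4)
W(D) = 1/(-14 + D)
M = -4556/5 (M = 8*(-114 - 1/(-14 + 4)) = 8*(-114 - 1/(-10)) = 8*(-114 - 1*(-1/10)) = 8*(-114 + 1/10) = 8*(-1139/10) = -4556/5 ≈ -911.20)
(-35 - 48)*(-105 + 99) + M = (-35 - 48)*(-105 + 99) - 4556/5 = -83*(-6) - 4556/5 = 498 - 4556/5 = -2066/5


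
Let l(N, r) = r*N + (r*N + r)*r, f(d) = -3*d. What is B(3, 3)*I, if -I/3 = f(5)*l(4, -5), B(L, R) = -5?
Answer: -23625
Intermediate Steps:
l(N, r) = N*r + r*(r + N*r) (l(N, r) = N*r + (N*r + r)*r = N*r + (r + N*r)*r = N*r + r*(r + N*r))
I = 4725 (I = -3*(-3*5)*(-5*(4 - 5 + 4*(-5))) = -(-45)*(-5*(4 - 5 - 20)) = -(-45)*(-5*(-21)) = -(-45)*105 = -3*(-1575) = 4725)
B(3, 3)*I = -5*4725 = -23625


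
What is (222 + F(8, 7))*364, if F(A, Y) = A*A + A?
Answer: 107016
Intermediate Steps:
F(A, Y) = A + A² (F(A, Y) = A² + A = A + A²)
(222 + F(8, 7))*364 = (222 + 8*(1 + 8))*364 = (222 + 8*9)*364 = (222 + 72)*364 = 294*364 = 107016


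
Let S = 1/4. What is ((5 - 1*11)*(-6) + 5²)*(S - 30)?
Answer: -7259/4 ≈ -1814.8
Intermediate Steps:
S = ¼ ≈ 0.25000
((5 - 1*11)*(-6) + 5²)*(S - 30) = ((5 - 1*11)*(-6) + 5²)*(¼ - 30) = ((5 - 11)*(-6) + 25)*(-119/4) = (-6*(-6) + 25)*(-119/4) = (36 + 25)*(-119/4) = 61*(-119/4) = -7259/4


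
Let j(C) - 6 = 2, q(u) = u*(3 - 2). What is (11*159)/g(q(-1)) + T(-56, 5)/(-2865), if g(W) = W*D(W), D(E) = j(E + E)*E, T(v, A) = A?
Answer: 1002169/4584 ≈ 218.62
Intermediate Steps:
q(u) = u (q(u) = u*1 = u)
j(C) = 8 (j(C) = 6 + 2 = 8)
D(E) = 8*E
g(W) = 8*W² (g(W) = W*(8*W) = 8*W²)
(11*159)/g(q(-1)) + T(-56, 5)/(-2865) = (11*159)/((8*(-1)²)) + 5/(-2865) = 1749/((8*1)) + 5*(-1/2865) = 1749/8 - 1/573 = 1002169/4584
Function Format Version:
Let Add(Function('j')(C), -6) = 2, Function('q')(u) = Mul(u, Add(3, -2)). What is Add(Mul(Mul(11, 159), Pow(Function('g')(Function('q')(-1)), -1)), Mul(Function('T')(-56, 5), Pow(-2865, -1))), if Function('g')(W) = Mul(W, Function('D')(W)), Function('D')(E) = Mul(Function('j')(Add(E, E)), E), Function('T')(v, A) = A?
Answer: Rational(1002169, 4584) ≈ 218.62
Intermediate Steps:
Function('q')(u) = u (Function('q')(u) = Mul(u, 1) = u)
Function('j')(C) = 8 (Function('j')(C) = Add(6, 2) = 8)
Function('D')(E) = Mul(8, E)
Function('g')(W) = Mul(8, Pow(W, 2)) (Function('g')(W) = Mul(W, Mul(8, W)) = Mul(8, Pow(W, 2)))
Add(Mul(Mul(11, 159), Pow(Function('g')(Function('q')(-1)), -1)), Mul(Function('T')(-56, 5), Pow(-2865, -1))) = Add(Mul(Mul(11, 159), Pow(Mul(8, Pow(-1, 2)), -1)), Mul(5, Pow(-2865, -1))) = Add(Mul(1749, Pow(Mul(8, 1), -1)), Mul(5, Rational(-1, 2865))) = Add(Mul(1749, Pow(8, -1)), Rational(-1, 573)) = Add(Mul(1749, Rational(1, 8)), Rational(-1, 573)) = Add(Rational(1749, 8), Rational(-1, 573)) = Rational(1002169, 4584)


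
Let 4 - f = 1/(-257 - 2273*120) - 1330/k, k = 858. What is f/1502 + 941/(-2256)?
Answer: -3490478483/8443042400 ≈ -0.41341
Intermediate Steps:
f = 1991383/358800 (f = 4 - (1/(-257 - 2273*120) - 1330/858) = 4 - ((1/120)/(-2530) - 1330*1/858) = 4 - (-1/2530*1/120 - 665/429) = 4 - (-1/303600 - 665/429) = 4 - 1*(-556183/358800) = 4 + 556183/358800 = 1991383/358800 ≈ 5.5501)
f/1502 + 941/(-2256) = (1991383/358800)/1502 + 941/(-2256) = (1991383/358800)*(1/1502) + 941*(-1/2256) = 1991383/538917600 - 941/2256 = -3490478483/8443042400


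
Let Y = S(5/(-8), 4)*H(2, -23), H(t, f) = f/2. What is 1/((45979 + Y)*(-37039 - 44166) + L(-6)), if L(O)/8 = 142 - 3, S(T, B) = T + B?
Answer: -16/59689149023 ≈ -2.6806e-10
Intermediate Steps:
H(t, f) = f/2 (H(t, f) = f*(½) = f/2)
S(T, B) = B + T
Y = -621/16 (Y = (4 + 5/(-8))*((½)*(-23)) = (4 + 5*(-⅛))*(-23/2) = (4 - 5/8)*(-23/2) = (27/8)*(-23/2) = -621/16 ≈ -38.813)
L(O) = 1112 (L(O) = 8*(142 - 3) = 8*139 = 1112)
1/((45979 + Y)*(-37039 - 44166) + L(-6)) = 1/((45979 - 621/16)*(-37039 - 44166) + 1112) = 1/((735043/16)*(-81205) + 1112) = 1/(-59689166815/16 + 1112) = 1/(-59689149023/16) = -16/59689149023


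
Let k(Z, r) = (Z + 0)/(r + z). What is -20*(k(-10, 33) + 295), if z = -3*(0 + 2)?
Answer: -159100/27 ≈ -5892.6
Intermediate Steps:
z = -6 (z = -3*2 = -6)
k(Z, r) = Z/(-6 + r) (k(Z, r) = (Z + 0)/(r - 6) = Z/(-6 + r))
-20*(k(-10, 33) + 295) = -20*(-10/(-6 + 33) + 295) = -20*(-10/27 + 295) = -20*7955/27 = -159100/27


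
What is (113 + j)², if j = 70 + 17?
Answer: 40000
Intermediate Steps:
j = 87
(113 + j)² = (113 + 87)² = 200² = 40000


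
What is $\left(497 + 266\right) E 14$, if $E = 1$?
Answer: $10682$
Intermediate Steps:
$\left(497 + 266\right) E 14 = \left(497 + 266\right) 1 \cdot 14 = 763 \cdot 14 = 10682$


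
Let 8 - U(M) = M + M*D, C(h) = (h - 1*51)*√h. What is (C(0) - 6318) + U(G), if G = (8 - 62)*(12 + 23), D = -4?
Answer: -11980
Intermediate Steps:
G = -1890 (G = -54*35 = -1890)
C(h) = √h*(-51 + h) (C(h) = (h - 51)*√h = (-51 + h)*√h = √h*(-51 + h))
U(M) = 8 + 3*M (U(M) = 8 - (M + M*(-4)) = 8 - (M - 4*M) = 8 - (-3)*M = 8 + 3*M)
(C(0) - 6318) + U(G) = (√0*(-51 + 0) - 6318) + (8 + 3*(-1890)) = (0*(-51) - 6318) + (8 - 5670) = (0 - 6318) - 5662 = -6318 - 5662 = -11980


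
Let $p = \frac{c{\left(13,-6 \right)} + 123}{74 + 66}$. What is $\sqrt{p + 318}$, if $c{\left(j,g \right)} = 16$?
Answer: $\frac{\sqrt{1563065}}{70} \approx 17.86$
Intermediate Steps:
$p = \frac{139}{140}$ ($p = \frac{16 + 123}{74 + 66} = \frac{139}{140} \approx 0.99286$)
$\sqrt{p + 318} = \sqrt{\frac{139}{140} + 318} = \sqrt{\frac{44659}{140}} = \frac{\sqrt{1563065}}{70}$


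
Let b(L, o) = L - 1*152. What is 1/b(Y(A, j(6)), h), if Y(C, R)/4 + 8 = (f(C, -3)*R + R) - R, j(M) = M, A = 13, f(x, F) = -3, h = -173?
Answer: -1/256 ≈ -0.0039063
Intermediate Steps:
Y(C, R) = -32 - 12*R (Y(C, R) = -32 + 4*((-3*R + R) - R) = -32 + 4*(-2*R - R) = -32 + 4*(-3*R) = -32 - 12*R)
b(L, o) = -152 + L (b(L, o) = L - 152 = -152 + L)
1/b(Y(A, j(6)), h) = 1/(-152 + (-32 - 12*6)) = 1/(-152 + (-32 - 72)) = 1/(-152 - 104) = 1/(-256) = -1/256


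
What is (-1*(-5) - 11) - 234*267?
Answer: -62484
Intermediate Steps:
(-1*(-5) - 11) - 234*267 = (5 - 11) - 62478 = -6 - 62478 = -62484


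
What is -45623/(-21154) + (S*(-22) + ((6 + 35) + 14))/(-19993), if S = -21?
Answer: 901204021/422931922 ≈ 2.1308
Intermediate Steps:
-45623/(-21154) + (S*(-22) + ((6 + 35) + 14))/(-19993) = -45623/(-21154) + (-21*(-22) + ((6 + 35) + 14))/(-19993) = -45623*(-1/21154) + (462 + (41 + 14))*(-1/19993) = 45623/21154 + (462 + 55)*(-1/19993) = 45623/21154 + 517*(-1/19993) = 45623/21154 - 517/19993 = 901204021/422931922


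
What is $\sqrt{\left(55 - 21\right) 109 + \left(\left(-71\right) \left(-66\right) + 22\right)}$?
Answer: $\sqrt{8414} \approx 91.728$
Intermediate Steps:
$\sqrt{\left(55 - 21\right) 109 + \left(\left(-71\right) \left(-66\right) + 22\right)} = \sqrt{34 \cdot 109 + \left(4686 + 22\right)} = \sqrt{3706 + 4708} = \sqrt{8414}$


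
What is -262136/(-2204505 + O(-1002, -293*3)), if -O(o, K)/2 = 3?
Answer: 262136/2204511 ≈ 0.11891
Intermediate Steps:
O(o, K) = -6 (O(o, K) = -2*3 = -6)
-262136/(-2204505 + O(-1002, -293*3)) = -262136/(-2204505 - 6) = -262136/(-2204511) = -262136*(-1/2204511) = 262136/2204511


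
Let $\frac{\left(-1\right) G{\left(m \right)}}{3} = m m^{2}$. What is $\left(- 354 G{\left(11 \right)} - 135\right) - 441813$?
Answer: $971574$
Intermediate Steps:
$G{\left(m \right)} = - 3 m^{3}$ ($G{\left(m \right)} = - 3 m m^{2} = - 3 m^{3}$)
$\left(- 354 G{\left(11 \right)} - 135\right) - 441813 = \left(- 354 \left(- 3 \cdot 11^{3}\right) - 135\right) - 441813 = \left(- 354 \left(\left(-3\right) 1331\right) - 135\right) - 441813 = \left(\left(-354\right) \left(-3993\right) - 135\right) - 441813 = \left(1413522 - 135\right) - 441813 = 1413387 - 441813 = 971574$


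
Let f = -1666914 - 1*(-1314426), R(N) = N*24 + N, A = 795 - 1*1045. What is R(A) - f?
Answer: 346238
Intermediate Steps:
A = -250 (A = 795 - 1045 = -250)
R(N) = 25*N (R(N) = 24*N + N = 25*N)
f = -352488 (f = -1666914 + 1314426 = -352488)
R(A) - f = 25*(-250) - 1*(-352488) = -6250 + 352488 = 346238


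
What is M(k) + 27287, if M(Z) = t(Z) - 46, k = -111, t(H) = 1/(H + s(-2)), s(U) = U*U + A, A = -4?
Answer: 3023750/111 ≈ 27241.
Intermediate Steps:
s(U) = -4 + U**2 (s(U) = U*U - 4 = U**2 - 4 = -4 + U**2)
t(H) = 1/H (t(H) = 1/(H + (-4 + (-2)**2)) = 1/(H + (-4 + 4)) = 1/(H + 0) = 1/H)
M(Z) = -46 + 1/Z (M(Z) = 1/Z - 46 = -46 + 1/Z)
M(k) + 27287 = (-46 + 1/(-111)) + 27287 = (-46 - 1/111) + 27287 = -5107/111 + 27287 = 3023750/111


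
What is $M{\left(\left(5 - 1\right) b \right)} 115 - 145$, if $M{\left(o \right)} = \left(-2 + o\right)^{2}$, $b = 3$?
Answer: $11355$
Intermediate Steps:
$M{\left(\left(5 - 1\right) b \right)} 115 - 145 = \left(-2 + \left(5 - 1\right) 3\right)^{2} \cdot 115 - 145 = \left(-2 + 4 \cdot 3\right)^{2} \cdot 115 - 145 = \left(-2 + 12\right)^{2} \cdot 115 - 145 = 10^{2} \cdot 115 - 145 = 100 \cdot 115 - 145 = 11500 - 145 = 11355$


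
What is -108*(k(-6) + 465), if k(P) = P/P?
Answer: -50328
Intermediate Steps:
k(P) = 1
-108*(k(-6) + 465) = -108*(1 + 465) = -108*466 = -50328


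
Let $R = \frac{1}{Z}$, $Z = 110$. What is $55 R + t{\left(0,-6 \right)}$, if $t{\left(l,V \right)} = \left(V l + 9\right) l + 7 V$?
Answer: $- \frac{83}{2} \approx -41.5$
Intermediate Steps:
$t{\left(l,V \right)} = 7 V + l \left(9 + V l\right)$ ($t{\left(l,V \right)} = \left(9 + V l\right) l + 7 V = l \left(9 + V l\right) + 7 V = 7 V + l \left(9 + V l\right)$)
$R = \frac{1}{110} \approx 0.0090909$
$55 R + t{\left(0,-6 \right)} = 55 \cdot \frac{1}{110} + \left(7 \left(-6\right) + 9 \cdot 0 - 6 \cdot 0^{2}\right) = \frac{1}{2} - 42 = - \frac{83}{2}$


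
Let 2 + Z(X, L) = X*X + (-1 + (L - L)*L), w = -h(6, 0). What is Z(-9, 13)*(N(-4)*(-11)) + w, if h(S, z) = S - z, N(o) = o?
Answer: 3426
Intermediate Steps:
w = -6 (w = -(6 - 1*0) = -(6 + 0) = -1*6 = -6)
Z(X, L) = -3 + X² (Z(X, L) = -2 + (X*X + (-1 + (L - L)*L)) = -2 + (X² + (-1 + 0*L)) = -2 + (X² + (-1 + 0)) = -2 + (X² - 1) = -2 + (-1 + X²) = -3 + X²)
Z(-9, 13)*(N(-4)*(-11)) + w = (-3 + (-9)²)*(-4*(-11)) - 6 = (-3 + 81)*44 - 6 = 78*44 - 6 = 3432 - 6 = 3426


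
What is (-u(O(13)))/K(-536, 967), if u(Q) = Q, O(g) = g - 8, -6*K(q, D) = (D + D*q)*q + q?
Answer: 5/46216064 ≈ 1.0819e-7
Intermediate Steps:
K(q, D) = -q/6 - q*(D + D*q)/6 (K(q, D) = -((D + D*q)*q + q)/6 = -(q*(D + D*q) + q)/6 = -(q + q*(D + D*q))/6 = -q/6 - q*(D + D*q)/6)
O(g) = -8 + g
(-u(O(13)))/K(-536, 967) = (-(-8 + 13))/((-1/6*(-536)*(1 + 967 + 967*(-536)))) = (-1*5)/((-1/6*(-536)*(1 + 967 - 518312))) = -5/((-1/6*(-536)*(-517344))) = -5/(-46216064) = -5*(-1/46216064) = 5/46216064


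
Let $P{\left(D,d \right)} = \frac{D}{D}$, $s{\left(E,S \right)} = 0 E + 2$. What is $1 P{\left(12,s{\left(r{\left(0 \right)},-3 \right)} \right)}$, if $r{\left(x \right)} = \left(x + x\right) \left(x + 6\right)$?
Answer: $1$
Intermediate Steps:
$r{\left(x \right)} = 2 x \left(6 + x\right)$
$s{\left(E,S \right)} = 2$ ($s{\left(E,S \right)} = 0 + 2 = 2$)
$P{\left(D,d \right)} = 1$
$1 P{\left(12,s{\left(r{\left(0 \right)},-3 \right)} \right)} = 1 \cdot 1 = 1$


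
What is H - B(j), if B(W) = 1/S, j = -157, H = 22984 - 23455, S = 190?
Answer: -89491/190 ≈ -471.01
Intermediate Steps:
H = -471
B(W) = 1/190
H - B(j) = -471 - 1*1/190 = -471 - 1/190 = -89491/190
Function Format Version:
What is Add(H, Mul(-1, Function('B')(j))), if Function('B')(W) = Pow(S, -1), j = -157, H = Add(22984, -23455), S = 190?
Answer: Rational(-89491, 190) ≈ -471.01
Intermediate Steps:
H = -471
Function('B')(W) = Rational(1, 190) (Function('B')(W) = Pow(190, -1) = Rational(1, 190))
Add(H, Mul(-1, Function('B')(j))) = Add(-471, Mul(-1, Rational(1, 190))) = Add(-471, Rational(-1, 190)) = Rational(-89491, 190)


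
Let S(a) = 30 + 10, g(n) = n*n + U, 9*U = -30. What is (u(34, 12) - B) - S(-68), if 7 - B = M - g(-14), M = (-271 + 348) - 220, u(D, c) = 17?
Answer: -1097/3 ≈ -365.67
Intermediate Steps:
U = -10/3 (U = (⅑)*(-30) = -10/3 ≈ -3.3333)
g(n) = -10/3 + n² (g(n) = n*n - 10/3 = n² - 10/3 = -10/3 + n²)
M = -143 (M = 77 - 220 = -143)
B = 1028/3 (B = 7 - (-143 - (-10/3 + (-14)²)) = 7 - (-143 - (-10/3 + 196)) = 7 - (-143 - 1*578/3) = 7 - (-143 - 578/3) = 7 - 1*(-1007/3) = 7 + 1007/3 = 1028/3 ≈ 342.67)
S(a) = 40
(u(34, 12) - B) - S(-68) = (17 - 1*1028/3) - 1*40 = (17 - 1028/3) - 40 = -977/3 - 40 = -1097/3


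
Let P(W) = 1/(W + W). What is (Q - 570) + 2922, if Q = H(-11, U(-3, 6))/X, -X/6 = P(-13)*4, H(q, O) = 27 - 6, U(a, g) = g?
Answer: 9499/4 ≈ 2374.8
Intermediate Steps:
P(W) = 1/(2*W)
H(q, O) = 21
X = 12/13 (X = -6*(½)/(-13)*4 = -6*(½)*(-1/13)*4 = -(-3)*4/13 = -6*(-2/13) = 12/13 ≈ 0.92308)
Q = 91/4 (Q = 21/(12/13) = 21*(13/12) = 91/4 ≈ 22.750)
(Q - 570) + 2922 = (91/4 - 570) + 2922 = -2189/4 + 2922 = 9499/4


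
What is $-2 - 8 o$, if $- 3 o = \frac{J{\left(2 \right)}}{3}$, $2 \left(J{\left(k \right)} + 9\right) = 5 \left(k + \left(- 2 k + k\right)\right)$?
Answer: $-10$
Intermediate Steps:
$J{\left(k \right)} = -9$ ($J{\left(k \right)} = -9 + \frac{5 \left(k + \left(- 2 k + k\right)\right)}{2} = -9 + \frac{5 \left(k - k\right)}{2} = -9 + \frac{5 \cdot 0}{2} = -9 + \frac{1}{2} \cdot 0 = -9 + 0 = -9$)
$o = 1$ ($o = - \frac{\left(-9\right) \frac{1}{3}}{3} = \left(- \frac{1}{3}\right) \left(-3\right) = 1$)
$-2 - 8 o = -2 - 8 = -10$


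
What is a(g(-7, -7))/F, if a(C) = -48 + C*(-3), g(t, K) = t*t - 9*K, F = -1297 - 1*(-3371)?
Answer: -192/1037 ≈ -0.18515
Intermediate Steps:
F = 2074 (F = -1297 + 3371 = 2074)
g(t, K) = t**2 - 9*K
a(C) = -48 - 3*C
a(g(-7, -7))/F = (-48 - 3*((-7)**2 - 9*(-7)))/2074 = (-48 - 3*(49 + 63))*(1/2074) = (-48 - 3*112)*(1/2074) = (-48 - 336)*(1/2074) = -384*1/2074 = -192/1037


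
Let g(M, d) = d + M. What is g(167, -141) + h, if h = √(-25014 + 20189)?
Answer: 26 + 5*I*√193 ≈ 26.0 + 69.462*I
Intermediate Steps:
g(M, d) = M + d
h = 5*I*√193 (h = √(-4825) = 5*I*√193 ≈ 69.462*I)
g(167, -141) + h = (167 - 141) + 5*I*√193 = 26 + 5*I*√193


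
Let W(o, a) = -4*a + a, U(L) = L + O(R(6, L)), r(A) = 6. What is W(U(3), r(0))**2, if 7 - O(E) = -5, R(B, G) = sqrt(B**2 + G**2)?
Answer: 324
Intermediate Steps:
O(E) = 12 (O(E) = 7 - 1*(-5) = 7 + 5 = 12)
U(L) = 12 + L (U(L) = L + 12 = 12 + L)
W(o, a) = -3*a
W(U(3), r(0))**2 = (-3*6)**2 = (-18)**2 = 324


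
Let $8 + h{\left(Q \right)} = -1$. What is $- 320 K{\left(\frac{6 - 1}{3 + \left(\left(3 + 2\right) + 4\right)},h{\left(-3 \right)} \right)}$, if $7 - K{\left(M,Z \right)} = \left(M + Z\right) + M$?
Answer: $- \frac{14560}{3} \approx -4853.3$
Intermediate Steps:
$h{\left(Q \right)} = -9$ ($h{\left(Q \right)} = -8 - 1 = -9$)
$K{\left(M,Z \right)} = 7 - Z - 2 M$ ($K{\left(M,Z \right)} = 7 - \left(\left(M + Z\right) + M\right) = 7 - \left(Z + 2 M\right) = 7 - Z - 2 M$)
$- 320 K{\left(\frac{6 - 1}{3 + \left(\left(3 + 2\right) + 4\right)},h{\left(-3 \right)} \right)} = - 320 \left(7 - -9 - 2 \frac{6 - 1}{3 + \left(\left(3 + 2\right) + 4\right)}\right) = - 320 \left(7 + 9 - 2 \frac{5}{3 + \left(5 + 4\right)}\right) = - 320 \left(7 + 9 - 2 \frac{5}{3 + 9}\right) = - 320 \left(7 + 9 - 2 \cdot \frac{5}{12}\right) = - 320 \left(7 + 9 - 2 \cdot 5 \cdot \frac{1}{12}\right) = - 320 \left(7 + 9 - \frac{5}{6}\right) = \left(-320\right) \frac{91}{6} = - \frac{14560}{3}$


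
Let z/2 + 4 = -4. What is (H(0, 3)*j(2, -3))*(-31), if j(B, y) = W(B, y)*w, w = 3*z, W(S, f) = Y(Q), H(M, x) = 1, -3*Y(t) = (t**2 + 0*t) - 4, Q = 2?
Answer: 0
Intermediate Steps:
z = -16 (z = -8 + 2*(-4) = -8 - 8 = -16)
Y(t) = 4/3 - t**2/3 (Y(t) = -((t**2 + 0*t) - 4)/3 = -((t**2 + 0) - 4)/3 = -(t**2 - 4)/3 = -(-4 + t**2)/3 = 4/3 - t**2/3)
W(S, f) = 0 (W(S, f) = 4/3 - 1/3*2**2 = 4/3 - 1/3*4 = 4/3 - 4/3 = 0)
w = -48 (w = 3*(-16) = -48)
j(B, y) = 0 (j(B, y) = 0*(-48) = 0)
(H(0, 3)*j(2, -3))*(-31) = (1*0)*(-31) = 0*(-31) = 0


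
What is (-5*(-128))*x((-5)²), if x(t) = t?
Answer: 16000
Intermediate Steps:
(-5*(-128))*x((-5)²) = -5*(-128)*(-5)² = 640*25 = 16000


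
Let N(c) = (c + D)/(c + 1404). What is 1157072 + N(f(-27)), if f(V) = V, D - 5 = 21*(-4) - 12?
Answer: 1593288026/1377 ≈ 1.1571e+6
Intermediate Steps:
D = -91 (D = 5 + (21*(-4) - 12) = 5 + (-84 - 12) = 5 - 96 = -91)
N(c) = (-91 + c)/(1404 + c) (N(c) = (c - 91)/(c + 1404) = (-91 + c)/(1404 + c))
1157072 + N(f(-27)) = 1157072 + (-91 - 27)/(1404 - 27) = 1157072 - 118/1377 = 1593288026/1377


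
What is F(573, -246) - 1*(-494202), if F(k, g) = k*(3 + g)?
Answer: 354963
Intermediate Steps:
F(573, -246) - 1*(-494202) = 573*(3 - 246) - 1*(-494202) = 573*(-243) + 494202 = -139239 + 494202 = 354963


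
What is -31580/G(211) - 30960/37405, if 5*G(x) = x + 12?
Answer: -1182630716/1668263 ≈ -708.90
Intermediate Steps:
G(x) = 12/5 + x/5 (G(x) = (x + 12)/5 = (12 + x)/5 = 12/5 + x/5)
-31580/G(211) - 30960/37405 = -31580/(12/5 + (⅕)*211) - 30960/37405 = -31580/(12/5 + 211/5) - 30960*1/37405 = -31580/223/5 - 6192/7481 = -31580*5/223 - 6192/7481 = -157900/223 - 6192/7481 = -1182630716/1668263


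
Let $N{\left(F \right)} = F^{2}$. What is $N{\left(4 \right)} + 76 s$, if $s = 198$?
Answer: $15064$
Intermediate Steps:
$N{\left(4 \right)} + 76 s = 4^{2} + 76 \cdot 198 = 16 + 15048 = 15064$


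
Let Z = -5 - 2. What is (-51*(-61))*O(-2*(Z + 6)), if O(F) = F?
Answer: 6222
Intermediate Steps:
Z = -7
(-51*(-61))*O(-2*(Z + 6)) = (-51*(-61))*(-2*(-7 + 6)) = 3111*(-2*(-1)) = 3111*2 = 6222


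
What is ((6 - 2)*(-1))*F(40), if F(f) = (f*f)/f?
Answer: -160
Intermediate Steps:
F(f) = f (F(f) = f²/f = f)
((6 - 2)*(-1))*F(40) = ((6 - 2)*(-1))*40 = (4*(-1))*40 = -4*40 = -160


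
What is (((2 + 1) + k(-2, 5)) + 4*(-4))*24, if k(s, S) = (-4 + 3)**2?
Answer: -288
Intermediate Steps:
k(s, S) = 1 (k(s, S) = (-1)**2 = 1)
(((2 + 1) + k(-2, 5)) + 4*(-4))*24 = (((2 + 1) + 1) + 4*(-4))*24 = ((3 + 1) - 16)*24 = (4 - 16)*24 = -12*24 = -288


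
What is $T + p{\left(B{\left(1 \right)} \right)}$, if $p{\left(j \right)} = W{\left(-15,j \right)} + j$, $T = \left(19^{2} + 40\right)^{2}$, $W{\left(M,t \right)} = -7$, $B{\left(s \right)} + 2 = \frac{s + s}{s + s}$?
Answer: $160793$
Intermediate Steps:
$B{\left(s \right)} = -1$ ($B{\left(s \right)} = -2 + \frac{s + s}{s + s} = -2 + \frac{2 s}{2 s} = -2 + 2 s \frac{1}{2 s} = -2 + 1 = -1$)
$T = 160801$ ($T = \left(361 + 40\right)^{2} = 401^{2} = 160801$)
$p{\left(j \right)} = -7 + j$
$T + p{\left(B{\left(1 \right)} \right)} = 160801 - 8 = 160793$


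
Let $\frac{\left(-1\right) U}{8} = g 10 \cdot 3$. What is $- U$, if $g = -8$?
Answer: $-1920$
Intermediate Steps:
$U = 1920$ ($U = - 8 \left(-8\right) 10 \cdot 3 = - 8 \left(\left(-80\right) 3\right) = \left(-8\right) \left(-240\right) = 1920$)
$- U = \left(-1\right) 1920 = -1920$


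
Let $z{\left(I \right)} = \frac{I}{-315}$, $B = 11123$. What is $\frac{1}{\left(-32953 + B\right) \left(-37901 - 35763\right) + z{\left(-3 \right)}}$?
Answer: $\frac{105}{168848937601} \approx 6.2186 \cdot 10^{-10}$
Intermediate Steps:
$z{\left(I \right)} = - \frac{I}{315}$ ($z{\left(I \right)} = I \left(- \frac{1}{315}\right) = - \frac{I}{315}$)
$\frac{1}{\left(-32953 + B\right) \left(-37901 - 35763\right) + z{\left(-3 \right)}} = \frac{1}{\left(-32953 + 11123\right) \left(-37901 - 35763\right) - - \frac{1}{105}} = \frac{1}{\left(-21830\right) \left(-73664\right) + \frac{1}{105}} = \frac{1}{1608085120 + \frac{1}{105}} = \frac{1}{\frac{168848937601}{105}} = \frac{105}{168848937601}$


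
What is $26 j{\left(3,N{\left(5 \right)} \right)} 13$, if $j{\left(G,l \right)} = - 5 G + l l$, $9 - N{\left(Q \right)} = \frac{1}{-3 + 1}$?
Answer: $\frac{50869}{2} \approx 25435.0$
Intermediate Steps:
$N{\left(Q \right)} = \frac{19}{2}$ ($N{\left(Q \right)} = 9 - \frac{1}{-3 + 1} = 9 - \frac{1}{-2} = 9 - - \frac{1}{2} = 9 + \frac{1}{2} = \frac{19}{2}$)
$j{\left(G,l \right)} = l^{2} - 5 G$ ($j{\left(G,l \right)} = - 5 G + l^{2} = l^{2} - 5 G$)
$26 j{\left(3,N{\left(5 \right)} \right)} 13 = 26 \left(\left(\frac{19}{2}\right)^{2} - 15\right) 13 = 26 \left(\frac{361}{4} - 15\right) 13 = 26 \cdot \frac{301}{4} \cdot 13 = \frac{3913}{2} \cdot 13 = \frac{50869}{2}$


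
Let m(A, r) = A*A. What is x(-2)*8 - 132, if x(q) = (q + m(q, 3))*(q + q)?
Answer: -196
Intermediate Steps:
m(A, r) = A**2
x(q) = 2*q*(q + q**2) (x(q) = (q + q**2)*(q + q) = (q + q**2)*(2*q) = 2*q*(q + q**2))
x(-2)*8 - 132 = (2*(-2)**2*(1 - 2))*8 - 132 = (2*4*(-1))*8 - 132 = -8*8 - 132 = -64 - 132 = -196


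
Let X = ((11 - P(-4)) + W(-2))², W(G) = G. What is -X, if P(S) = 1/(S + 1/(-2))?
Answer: -6889/81 ≈ -85.049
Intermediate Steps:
P(S) = 1/(-½ + S) (P(S) = 1/(S - ½) = 1/(-½ + S))
X = 6889/81 (X = ((11 - 2/(-1 + 2*(-4))) - 2)² = ((11 - 2/(-1 - 8)) - 2)² = ((11 - 2/(-9)) - 2)² = ((11 - 2*(-1)/9) - 2)² = ((11 - 1*(-2/9)) - 2)² = ((11 + 2/9) - 2)² = (101/9 - 2)² = (83/9)² = 6889/81 ≈ 85.049)
-X = -1*6889/81 = -6889/81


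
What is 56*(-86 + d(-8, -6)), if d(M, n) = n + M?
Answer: -5600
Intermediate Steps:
d(M, n) = M + n
56*(-86 + d(-8, -6)) = 56*(-86 + (-8 - 6)) = 56*(-86 - 14) = 56*(-100) = -5600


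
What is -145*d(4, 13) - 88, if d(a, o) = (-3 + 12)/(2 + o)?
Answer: -175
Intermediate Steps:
d(a, o) = 9/(2 + o)
-145*d(4, 13) - 88 = -1305/(2 + 13) - 88 = -1305/15 - 88 = -145*⅗ - 88 = -87 - 88 = -175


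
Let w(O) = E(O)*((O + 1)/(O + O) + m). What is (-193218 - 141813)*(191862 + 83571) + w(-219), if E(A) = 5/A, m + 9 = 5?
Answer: -4425773619156668/47961 ≈ -9.2279e+10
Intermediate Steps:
m = -4 (m = -9 + 5 = -4)
w(O) = 5*(-4 + (1 + O)/(2*O))/O (w(O) = (5/O)*((O + 1)/(O + O) - 4) = (5/O)*((1 + O)/((2*O)) - 4) = (5/O)*((1 + O)*(1/(2*O)) - 4) = (5/O)*((1 + O)/(2*O) - 4) = (5/O)*(-4 + (1 + O)/(2*O)) = 5*(-4 + (1 + O)/(2*O))/O)
(-193218 - 141813)*(191862 + 83571) + w(-219) = (-193218 - 141813)*(191862 + 83571) + (5/2)*(1 - 7*(-219))/(-219)² = -335031*275433 + (5/2)*(1/47961)*(1 + 1533) = -92278593423 + (5/2)*(1/47961)*1534 = -92278593423 + 3835/47961 = -4425773619156668/47961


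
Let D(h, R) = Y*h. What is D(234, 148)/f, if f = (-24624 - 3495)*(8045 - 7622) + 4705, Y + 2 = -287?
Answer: 33813/5944816 ≈ 0.0056878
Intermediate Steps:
Y = -289 (Y = -2 - 287 = -289)
D(h, R) = -289*h
f = -11889632 (f = -28119*423 + 4705 = -11894337 + 4705 = -11889632)
D(234, 148)/f = -289*234/(-11889632) = -67626*(-1/11889632) = 33813/5944816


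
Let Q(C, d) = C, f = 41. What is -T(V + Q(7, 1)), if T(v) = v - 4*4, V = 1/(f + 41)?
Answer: 737/82 ≈ 8.9878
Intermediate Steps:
V = 1/82 (V = 1/(41 + 41) = 1/82 ≈ 0.012195)
T(v) = -16 + v (T(v) = v - 16 = -16 + v)
-T(V + Q(7, 1)) = -(-16 + (1/82 + 7)) = -(-16 + 575/82) = -1*(-737/82) = 737/82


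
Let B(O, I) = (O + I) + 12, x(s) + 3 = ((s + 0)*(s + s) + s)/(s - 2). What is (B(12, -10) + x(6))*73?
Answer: 4453/2 ≈ 2226.5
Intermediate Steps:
x(s) = -3 + (s + 2*s²)/(-2 + s) (x(s) = -3 + ((s + 0)*(s + s) + s)/(s - 2) = -3 + (s*(2*s) + s)/(-2 + s) = -3 + (2*s² + s)/(-2 + s) = -3 + (s + 2*s²)/(-2 + s))
B(O, I) = 12 + I + O (B(O, I) = (I + O) + 12 = 12 + I + O)
(B(12, -10) + x(6))*73 = ((12 - 10 + 12) + 2*(3 + 6² - 1*6)/(-2 + 6))*73 = (14 + 2*(3 + 36 - 6)/4)*73 = (14 + 2*(¼)*33)*73 = (14 + 33/2)*73 = (61/2)*73 = 4453/2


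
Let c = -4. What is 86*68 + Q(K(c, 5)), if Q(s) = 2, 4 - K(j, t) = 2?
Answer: 5850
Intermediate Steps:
K(j, t) = 2 (K(j, t) = 4 - 1*2 = 4 - 2 = 2)
86*68 + Q(K(c, 5)) = 86*68 + 2 = 5848 + 2 = 5850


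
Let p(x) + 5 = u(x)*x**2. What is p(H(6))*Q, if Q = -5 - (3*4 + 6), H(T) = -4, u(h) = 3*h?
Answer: 4531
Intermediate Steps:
Q = -23 (Q = -5 - (12 + 6) = -5 - 1*18 = -5 - 18 = -23)
p(x) = -5 + 3*x**3 (p(x) = -5 + (3*x)*x**2 = -5 + 3*x**3)
p(H(6))*Q = (-5 + 3*(-4)**3)*(-23) = (-5 + 3*(-64))*(-23) = (-5 - 192)*(-23) = -197*(-23) = 4531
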